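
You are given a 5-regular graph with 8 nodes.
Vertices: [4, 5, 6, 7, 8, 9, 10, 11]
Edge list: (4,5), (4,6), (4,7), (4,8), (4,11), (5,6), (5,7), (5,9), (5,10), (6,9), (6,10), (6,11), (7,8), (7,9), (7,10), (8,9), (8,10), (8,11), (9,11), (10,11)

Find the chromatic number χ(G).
Clique number ω(G) = 3 (lower bound: χ ≥ ω).
Odd cycle [8, 7, 5, 6, 11] needs 3 colors (χ ≥ 3).
Vertex 4 is adjacent to every vertex of [5, 6, 7, 8, 11], which already need 3 colors among themselves, so 4 needs a new color (χ ≥ 4).
The coloring below uses 4 colors, so χ(G) = 4.
A valid 4-coloring: color 1: [6, 8]; color 2: [5, 11]; color 3: [4, 9, 10]; color 4: [7].

χ(G) = 4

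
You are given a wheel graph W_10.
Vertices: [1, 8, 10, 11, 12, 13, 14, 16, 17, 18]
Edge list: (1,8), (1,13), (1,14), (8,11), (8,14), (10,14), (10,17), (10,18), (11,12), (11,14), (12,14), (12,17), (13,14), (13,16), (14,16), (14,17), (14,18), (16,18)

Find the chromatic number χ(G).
Clique number ω(G) = 3 (lower bound: χ ≥ ω).
Odd cycle [18, 16, 13, 1, 8, 11, 12, 17, 10] needs 3 colors (χ ≥ 3).
Vertex 14 is adjacent to every vertex of [1, 8, 10, 11, 12, 13, 16, 17, 18], which already need 3 colors among themselves, so 14 needs a new color (χ ≥ 4).
The coloring below uses 4 colors, so χ(G) = 4.
A valid 4-coloring: color 1: [14]; color 2: [8, 13, 17, 18]; color 3: [1, 10, 11, 16]; color 4: [12].

χ(G) = 4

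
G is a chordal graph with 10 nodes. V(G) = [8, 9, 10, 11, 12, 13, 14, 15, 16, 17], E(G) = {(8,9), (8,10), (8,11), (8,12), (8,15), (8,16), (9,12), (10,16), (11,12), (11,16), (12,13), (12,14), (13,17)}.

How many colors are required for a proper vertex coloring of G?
Clique number ω(G) = 3 (lower bound: χ ≥ ω).
The clique on [8, 9, 12] has size 3, forcing χ ≥ 3, and the coloring below uses 3 colors, so χ(G) = 3.
A valid 3-coloring: color 1: [8, 13, 14]; color 2: [12, 15, 16, 17]; color 3: [9, 10, 11].

χ(G) = 3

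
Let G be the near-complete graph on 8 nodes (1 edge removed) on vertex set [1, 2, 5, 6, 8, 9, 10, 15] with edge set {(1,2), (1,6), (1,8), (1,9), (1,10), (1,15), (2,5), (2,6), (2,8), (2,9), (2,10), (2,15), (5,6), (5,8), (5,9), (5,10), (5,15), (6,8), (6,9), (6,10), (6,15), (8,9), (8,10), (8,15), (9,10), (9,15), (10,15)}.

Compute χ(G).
χ(G) = 7

Clique number ω(G) = 7 (lower bound: χ ≥ ω).
The clique on [1, 2, 6, 8, 9, 10, 15] has size 7, forcing χ ≥ 7, and the coloring below uses 7 colors, so χ(G) = 7.
A valid 7-coloring: color 1: [10]; color 2: [8]; color 3: [6]; color 4: [9]; color 5: [15]; color 6: [2]; color 7: [1, 5].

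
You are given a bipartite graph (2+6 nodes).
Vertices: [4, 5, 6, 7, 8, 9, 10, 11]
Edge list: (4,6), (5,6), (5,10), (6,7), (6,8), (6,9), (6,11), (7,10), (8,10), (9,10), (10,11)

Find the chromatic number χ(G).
χ(G) = 2

Clique number ω(G) = 2 (lower bound: χ ≥ ω).
The graph is bipartite (no odd cycle), so 2 colors suffice: χ(G) = 2.
A valid 2-coloring: color 1: [6, 10]; color 2: [4, 5, 7, 8, 9, 11].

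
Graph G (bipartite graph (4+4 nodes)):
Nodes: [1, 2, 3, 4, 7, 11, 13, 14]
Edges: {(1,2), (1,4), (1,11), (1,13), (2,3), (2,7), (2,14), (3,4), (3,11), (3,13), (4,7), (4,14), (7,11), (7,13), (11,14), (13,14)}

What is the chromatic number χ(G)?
Clique number ω(G) = 2 (lower bound: χ ≥ ω).
The graph is bipartite (no odd cycle), so 2 colors suffice: χ(G) = 2.
A valid 2-coloring: color 1: [1, 3, 7, 14]; color 2: [2, 4, 11, 13].

χ(G) = 2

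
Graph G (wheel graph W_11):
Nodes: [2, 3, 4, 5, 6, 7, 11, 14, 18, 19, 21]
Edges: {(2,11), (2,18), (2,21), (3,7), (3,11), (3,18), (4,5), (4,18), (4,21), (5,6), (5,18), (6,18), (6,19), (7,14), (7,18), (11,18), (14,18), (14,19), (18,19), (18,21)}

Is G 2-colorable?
The clique on vertices [2, 11, 18] has size 3 > 2, so it alone needs 3 colors.

No, G is not 2-colorable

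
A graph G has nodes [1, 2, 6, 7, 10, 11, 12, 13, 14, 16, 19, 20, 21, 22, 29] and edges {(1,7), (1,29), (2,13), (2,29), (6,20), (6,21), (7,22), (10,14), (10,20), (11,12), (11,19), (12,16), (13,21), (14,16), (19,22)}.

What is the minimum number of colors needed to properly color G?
χ(G) = 3

Clique number ω(G) = 2 (lower bound: χ ≥ ω).
Odd cycle [1, 29, 2, 13, 21, 6, 20, 10, 14, 16, 12, 11, 19, 22, 7] needs 3 colors (χ ≥ 3).
The coloring below uses 3 colors, so χ(G) = 3.
A valid 3-coloring: color 1: [1, 2, 12, 14, 20, 21, 22]; color 2: [6, 7, 10, 11, 13, 16, 29]; color 3: [19].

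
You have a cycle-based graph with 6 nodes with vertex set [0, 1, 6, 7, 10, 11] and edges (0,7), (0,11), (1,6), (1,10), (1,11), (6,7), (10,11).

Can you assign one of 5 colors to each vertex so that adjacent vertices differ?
A valid 5-coloring: color 1: [1, 7]; color 2: [6, 11]; color 3: [0, 10].
(χ(G) = 3 ≤ 5.)

Yes, G is 5-colorable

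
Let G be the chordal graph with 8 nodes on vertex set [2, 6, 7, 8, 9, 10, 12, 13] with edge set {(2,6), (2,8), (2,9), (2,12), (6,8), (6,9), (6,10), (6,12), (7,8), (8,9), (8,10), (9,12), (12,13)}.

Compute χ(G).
Clique number ω(G) = 4 (lower bound: χ ≥ ω).
The clique on [2, 6, 8, 9] has size 4, forcing χ ≥ 4, and the coloring below uses 4 colors, so χ(G) = 4.
A valid 4-coloring: color 1: [6, 7, 13]; color 2: [8, 12]; color 3: [2, 10]; color 4: [9].

χ(G) = 4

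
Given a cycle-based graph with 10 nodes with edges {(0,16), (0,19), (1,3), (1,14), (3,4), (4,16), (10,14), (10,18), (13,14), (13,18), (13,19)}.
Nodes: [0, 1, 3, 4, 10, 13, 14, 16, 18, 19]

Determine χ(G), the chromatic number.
χ(G) = 2

Clique number ω(G) = 2 (lower bound: χ ≥ ω).
The graph is bipartite (no odd cycle), so 2 colors suffice: χ(G) = 2.
A valid 2-coloring: color 1: [0, 1, 4, 10, 13]; color 2: [3, 14, 16, 18, 19].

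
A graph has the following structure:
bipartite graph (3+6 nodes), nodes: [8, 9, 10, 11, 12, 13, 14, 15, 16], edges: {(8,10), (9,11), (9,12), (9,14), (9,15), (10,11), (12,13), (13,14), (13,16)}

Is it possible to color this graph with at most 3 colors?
Yes, G is 3-colorable

A valid 3-coloring: color 1: [9, 10, 13]; color 2: [8, 11, 12, 14, 15, 16].
(χ(G) = 2 ≤ 3.)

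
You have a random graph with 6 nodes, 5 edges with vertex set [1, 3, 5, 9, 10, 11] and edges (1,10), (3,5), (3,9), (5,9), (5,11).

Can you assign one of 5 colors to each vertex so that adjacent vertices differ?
A valid 5-coloring: color 1: [1, 5]; color 2: [3, 10, 11]; color 3: [9].
(χ(G) = 3 ≤ 5.)

Yes, G is 5-colorable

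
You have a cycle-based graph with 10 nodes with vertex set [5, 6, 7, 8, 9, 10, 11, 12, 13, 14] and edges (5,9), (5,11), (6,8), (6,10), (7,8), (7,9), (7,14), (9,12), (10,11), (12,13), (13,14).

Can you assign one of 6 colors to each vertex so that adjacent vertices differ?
Yes, G is 6-colorable

A valid 6-coloring: color 1: [5, 7, 10, 13]; color 2: [6, 9, 11, 14]; color 3: [8, 12].
(χ(G) = 3 ≤ 6.)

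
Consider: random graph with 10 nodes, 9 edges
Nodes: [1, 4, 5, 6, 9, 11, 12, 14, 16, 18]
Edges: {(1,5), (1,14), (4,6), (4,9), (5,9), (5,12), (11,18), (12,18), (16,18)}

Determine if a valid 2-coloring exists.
Yes, G is 2-colorable

A valid 2-coloring: color 1: [4, 5, 14, 18]; color 2: [1, 6, 9, 11, 12, 16].
(χ(G) = 2 ≤ 2.)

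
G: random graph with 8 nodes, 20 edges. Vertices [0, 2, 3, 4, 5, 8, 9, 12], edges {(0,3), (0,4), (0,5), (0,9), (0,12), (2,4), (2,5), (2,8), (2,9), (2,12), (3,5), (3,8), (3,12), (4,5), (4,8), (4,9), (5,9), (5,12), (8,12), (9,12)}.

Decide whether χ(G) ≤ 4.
Yes, G is 4-colorable

A valid 4-coloring: color 1: [5, 8]; color 2: [4, 12]; color 3: [3, 9]; color 4: [0, 2].
(χ(G) = 4 ≤ 4.)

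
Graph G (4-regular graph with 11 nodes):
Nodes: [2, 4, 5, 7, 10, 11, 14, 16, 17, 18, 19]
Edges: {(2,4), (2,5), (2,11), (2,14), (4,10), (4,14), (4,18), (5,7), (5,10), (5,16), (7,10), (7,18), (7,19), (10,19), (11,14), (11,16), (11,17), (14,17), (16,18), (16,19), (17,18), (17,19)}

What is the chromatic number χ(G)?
Clique number ω(G) = 3 (lower bound: χ ≥ ω).
The clique on [2, 11, 14] has size 3, forcing χ ≥ 3, and the coloring below uses 3 colors, so χ(G) = 3.
A valid 3-coloring: color 1: [4, 7, 11]; color 2: [2, 10, 16, 17]; color 3: [5, 14, 18, 19].

χ(G) = 3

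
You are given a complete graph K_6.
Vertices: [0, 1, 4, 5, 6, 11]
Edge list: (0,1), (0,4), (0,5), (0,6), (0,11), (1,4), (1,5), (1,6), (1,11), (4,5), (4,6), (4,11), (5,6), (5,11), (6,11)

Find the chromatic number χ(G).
Clique number ω(G) = 6 (lower bound: χ ≥ ω).
The clique on [0, 1, 4, 5, 6, 11] has size 6, forcing χ ≥ 6, and the coloring below uses 6 colors, so χ(G) = 6.
A valid 6-coloring: color 1: [6]; color 2: [4]; color 3: [1]; color 4: [0]; color 5: [5]; color 6: [11].

χ(G) = 6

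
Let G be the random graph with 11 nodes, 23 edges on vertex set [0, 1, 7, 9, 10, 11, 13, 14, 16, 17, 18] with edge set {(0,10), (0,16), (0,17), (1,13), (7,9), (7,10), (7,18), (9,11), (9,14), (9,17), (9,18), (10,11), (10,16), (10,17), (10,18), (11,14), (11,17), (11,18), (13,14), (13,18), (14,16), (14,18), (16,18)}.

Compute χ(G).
χ(G) = 4

Clique number ω(G) = 4 (lower bound: χ ≥ ω).
The clique on [9, 11, 14, 18] has size 4, forcing χ ≥ 4, and the coloring below uses 4 colors, so χ(G) = 4.
A valid 4-coloring: color 1: [0, 1, 18]; color 2: [9, 10, 13]; color 3: [7, 11, 16]; color 4: [14, 17].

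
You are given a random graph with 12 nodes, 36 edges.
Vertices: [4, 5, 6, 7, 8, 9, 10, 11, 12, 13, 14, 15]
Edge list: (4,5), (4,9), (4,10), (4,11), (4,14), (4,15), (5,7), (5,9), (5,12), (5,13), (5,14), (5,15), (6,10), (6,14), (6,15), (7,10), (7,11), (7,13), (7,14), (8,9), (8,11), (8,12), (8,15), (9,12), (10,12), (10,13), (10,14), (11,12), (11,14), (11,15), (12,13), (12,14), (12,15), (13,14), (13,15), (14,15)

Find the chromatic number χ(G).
χ(G) = 5

Clique number ω(G) = 5 (lower bound: χ ≥ ω).
The clique on [5, 12, 13, 14, 15] has size 5, forcing χ ≥ 5, and the coloring below uses 5 colors, so χ(G) = 5.
A valid 5-coloring: color 1: [8, 14]; color 2: [4, 6, 7, 12]; color 3: [9, 10, 15]; color 4: [5, 11]; color 5: [13].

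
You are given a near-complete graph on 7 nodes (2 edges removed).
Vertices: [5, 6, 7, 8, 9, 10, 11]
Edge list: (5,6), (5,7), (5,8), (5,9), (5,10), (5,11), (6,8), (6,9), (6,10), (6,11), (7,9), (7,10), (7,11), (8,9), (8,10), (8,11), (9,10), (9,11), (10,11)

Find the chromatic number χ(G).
Clique number ω(G) = 6 (lower bound: χ ≥ ω).
The clique on [5, 6, 8, 9, 10, 11] has size 6, forcing χ ≥ 6, and the coloring below uses 6 colors, so χ(G) = 6.
A valid 6-coloring: color 1: [5]; color 2: [9]; color 3: [11]; color 4: [10]; color 5: [6, 7]; color 6: [8].

χ(G) = 6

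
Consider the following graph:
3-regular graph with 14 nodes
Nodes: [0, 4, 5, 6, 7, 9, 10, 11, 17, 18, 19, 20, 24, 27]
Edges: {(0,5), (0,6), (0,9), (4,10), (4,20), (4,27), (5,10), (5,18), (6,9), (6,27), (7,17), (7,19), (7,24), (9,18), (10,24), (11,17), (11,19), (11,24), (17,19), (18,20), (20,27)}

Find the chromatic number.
χ(G) = 3

Clique number ω(G) = 3 (lower bound: χ ≥ ω).
The clique on [0, 6, 9] has size 3, forcing χ ≥ 3, and the coloring below uses 3 colors, so χ(G) = 3.
A valid 3-coloring: color 1: [4, 6, 18, 19, 24]; color 2: [0, 10, 17, 27]; color 3: [5, 7, 9, 11, 20].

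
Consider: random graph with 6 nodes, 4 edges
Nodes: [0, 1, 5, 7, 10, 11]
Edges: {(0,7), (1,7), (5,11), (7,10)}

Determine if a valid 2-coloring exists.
A valid 2-coloring: color 1: [5, 7]; color 2: [0, 1, 10, 11].
(χ(G) = 2 ≤ 2.)

Yes, G is 2-colorable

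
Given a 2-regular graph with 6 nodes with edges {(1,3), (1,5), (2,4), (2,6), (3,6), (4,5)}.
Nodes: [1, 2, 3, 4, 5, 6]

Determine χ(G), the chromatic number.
χ(G) = 2

Clique number ω(G) = 2 (lower bound: χ ≥ ω).
The graph is bipartite (no odd cycle), so 2 colors suffice: χ(G) = 2.
A valid 2-coloring: color 1: [2, 3, 5]; color 2: [1, 4, 6].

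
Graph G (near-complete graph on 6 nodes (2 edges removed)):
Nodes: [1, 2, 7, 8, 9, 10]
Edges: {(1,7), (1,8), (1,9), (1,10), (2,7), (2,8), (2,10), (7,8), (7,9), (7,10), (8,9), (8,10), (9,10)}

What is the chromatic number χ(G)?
χ(G) = 5

Clique number ω(G) = 5 (lower bound: χ ≥ ω).
The clique on [1, 7, 8, 9, 10] has size 5, forcing χ ≥ 5, and the coloring below uses 5 colors, so χ(G) = 5.
A valid 5-coloring: color 1: [10]; color 2: [8]; color 3: [7]; color 4: [1, 2]; color 5: [9].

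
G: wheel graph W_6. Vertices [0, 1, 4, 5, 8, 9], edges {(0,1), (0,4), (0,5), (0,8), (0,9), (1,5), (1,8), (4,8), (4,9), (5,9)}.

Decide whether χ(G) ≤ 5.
A valid 5-coloring: color 1: [0]; color 2: [1, 4]; color 3: [5, 8]; color 4: [9].
(χ(G) = 4 ≤ 5.)

Yes, G is 5-colorable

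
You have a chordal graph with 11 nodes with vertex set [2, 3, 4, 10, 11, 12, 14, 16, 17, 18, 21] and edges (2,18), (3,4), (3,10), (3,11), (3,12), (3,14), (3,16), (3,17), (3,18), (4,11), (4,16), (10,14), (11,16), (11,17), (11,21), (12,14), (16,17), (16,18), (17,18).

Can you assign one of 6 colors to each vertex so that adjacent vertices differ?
Yes, G is 6-colorable

A valid 6-coloring: color 1: [2, 3, 21]; color 2: [14, 16]; color 3: [10, 11, 12, 18]; color 4: [4, 17].
(χ(G) = 4 ≤ 6.)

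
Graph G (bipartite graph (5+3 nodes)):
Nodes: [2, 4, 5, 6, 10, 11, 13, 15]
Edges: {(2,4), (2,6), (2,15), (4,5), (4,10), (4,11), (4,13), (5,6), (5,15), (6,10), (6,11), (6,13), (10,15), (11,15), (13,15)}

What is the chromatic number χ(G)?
χ(G) = 2

Clique number ω(G) = 2 (lower bound: χ ≥ ω).
The graph is bipartite (no odd cycle), so 2 colors suffice: χ(G) = 2.
A valid 2-coloring: color 1: [4, 6, 15]; color 2: [2, 5, 10, 11, 13].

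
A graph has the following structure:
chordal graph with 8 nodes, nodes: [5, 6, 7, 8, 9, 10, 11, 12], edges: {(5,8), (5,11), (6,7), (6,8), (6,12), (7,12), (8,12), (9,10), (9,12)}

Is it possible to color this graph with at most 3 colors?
Yes, G is 3-colorable

A valid 3-coloring: color 1: [5, 10, 12]; color 2: [7, 8, 9, 11]; color 3: [6].
(χ(G) = 3 ≤ 3.)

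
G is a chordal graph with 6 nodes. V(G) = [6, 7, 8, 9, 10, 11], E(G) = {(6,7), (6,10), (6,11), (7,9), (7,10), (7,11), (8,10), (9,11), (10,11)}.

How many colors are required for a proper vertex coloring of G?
χ(G) = 4

Clique number ω(G) = 4 (lower bound: χ ≥ ω).
The clique on [6, 7, 10, 11] has size 4, forcing χ ≥ 4, and the coloring below uses 4 colors, so χ(G) = 4.
A valid 4-coloring: color 1: [9, 10]; color 2: [8, 11]; color 3: [7]; color 4: [6].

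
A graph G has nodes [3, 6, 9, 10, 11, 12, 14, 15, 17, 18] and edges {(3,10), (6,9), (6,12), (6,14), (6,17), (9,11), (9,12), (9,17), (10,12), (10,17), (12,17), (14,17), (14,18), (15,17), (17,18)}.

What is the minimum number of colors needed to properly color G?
χ(G) = 4

Clique number ω(G) = 4 (lower bound: χ ≥ ω).
The clique on [6, 9, 12, 17] has size 4, forcing χ ≥ 4, and the coloring below uses 4 colors, so χ(G) = 4.
A valid 4-coloring: color 1: [3, 11, 17]; color 2: [12, 14, 15]; color 3: [9, 10, 18]; color 4: [6].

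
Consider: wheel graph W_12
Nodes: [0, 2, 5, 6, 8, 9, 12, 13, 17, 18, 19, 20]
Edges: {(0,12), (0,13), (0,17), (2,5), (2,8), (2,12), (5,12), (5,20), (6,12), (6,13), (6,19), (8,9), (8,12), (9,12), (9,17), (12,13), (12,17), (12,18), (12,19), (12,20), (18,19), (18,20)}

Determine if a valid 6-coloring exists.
Yes, G is 6-colorable

A valid 6-coloring: color 1: [12]; color 2: [2, 13, 17, 19, 20]; color 3: [0, 5, 6, 9, 18]; color 4: [8].
(χ(G) = 4 ≤ 6.)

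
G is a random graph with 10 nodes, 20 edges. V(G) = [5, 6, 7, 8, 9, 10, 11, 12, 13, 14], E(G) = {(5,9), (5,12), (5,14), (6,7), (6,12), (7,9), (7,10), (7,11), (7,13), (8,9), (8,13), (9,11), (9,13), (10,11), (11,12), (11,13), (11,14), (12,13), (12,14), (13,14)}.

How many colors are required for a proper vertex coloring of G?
Clique number ω(G) = 4 (lower bound: χ ≥ ω).
The clique on [7, 9, 11, 13] has size 4, forcing χ ≥ 4, and the coloring below uses 4 colors, so χ(G) = 4.
A valid 4-coloring: color 1: [5, 6, 8, 11]; color 2: [10, 13]; color 3: [9, 12]; color 4: [7, 14].

χ(G) = 4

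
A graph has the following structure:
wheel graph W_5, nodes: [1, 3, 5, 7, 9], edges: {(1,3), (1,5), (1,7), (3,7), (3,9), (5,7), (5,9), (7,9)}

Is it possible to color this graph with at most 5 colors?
A valid 5-coloring: color 1: [7]; color 2: [3, 5]; color 3: [1, 9].
(χ(G) = 3 ≤ 5.)

Yes, G is 5-colorable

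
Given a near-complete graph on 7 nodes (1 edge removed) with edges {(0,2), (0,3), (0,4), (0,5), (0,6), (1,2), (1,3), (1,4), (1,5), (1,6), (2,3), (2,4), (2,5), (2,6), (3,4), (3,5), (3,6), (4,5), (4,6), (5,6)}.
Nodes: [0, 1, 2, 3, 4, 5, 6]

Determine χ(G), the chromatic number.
Clique number ω(G) = 6 (lower bound: χ ≥ ω).
The clique on [0, 2, 3, 4, 5, 6] has size 6, forcing χ ≥ 6, and the coloring below uses 6 colors, so χ(G) = 6.
A valid 6-coloring: color 1: [2]; color 2: [6]; color 3: [3]; color 4: [4]; color 5: [5]; color 6: [0, 1].

χ(G) = 6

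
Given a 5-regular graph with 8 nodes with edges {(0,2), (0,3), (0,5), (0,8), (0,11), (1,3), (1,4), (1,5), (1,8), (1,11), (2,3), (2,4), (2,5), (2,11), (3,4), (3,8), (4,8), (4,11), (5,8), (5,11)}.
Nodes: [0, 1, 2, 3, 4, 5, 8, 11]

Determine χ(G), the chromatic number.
χ(G) = 4

Clique number ω(G) = 4 (lower bound: χ ≥ ω).
The clique on [0, 2, 5, 11] has size 4, forcing χ ≥ 4, and the coloring below uses 4 colors, so χ(G) = 4.
A valid 4-coloring: color 1: [8, 11]; color 2: [3, 5]; color 3: [1, 2]; color 4: [0, 4].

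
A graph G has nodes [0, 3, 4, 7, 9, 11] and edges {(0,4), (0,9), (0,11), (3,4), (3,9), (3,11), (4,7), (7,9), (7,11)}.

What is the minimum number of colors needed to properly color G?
χ(G) = 2

Clique number ω(G) = 2 (lower bound: χ ≥ ω).
The graph is bipartite (no odd cycle), so 2 colors suffice: χ(G) = 2.
A valid 2-coloring: color 1: [4, 9, 11]; color 2: [0, 3, 7].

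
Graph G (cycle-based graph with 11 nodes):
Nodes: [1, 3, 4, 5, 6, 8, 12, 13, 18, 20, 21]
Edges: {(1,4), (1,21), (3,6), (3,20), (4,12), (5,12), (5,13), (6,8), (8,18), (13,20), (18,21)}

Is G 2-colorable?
Odd cycle [20, 3, 6, 8, 18, 21, 1, 4, 12, 5, 13] needs 3 colors (χ ≥ 3).
Hence χ(G) ≥ 3 > 2, so no proper 2-coloring exists.

No, G is not 2-colorable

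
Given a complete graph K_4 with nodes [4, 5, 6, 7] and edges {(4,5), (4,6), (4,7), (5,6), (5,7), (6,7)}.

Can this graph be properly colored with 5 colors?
Yes, G is 5-colorable

A valid 5-coloring: color 1: [5]; color 2: [4]; color 3: [6]; color 4: [7].
(χ(G) = 4 ≤ 5.)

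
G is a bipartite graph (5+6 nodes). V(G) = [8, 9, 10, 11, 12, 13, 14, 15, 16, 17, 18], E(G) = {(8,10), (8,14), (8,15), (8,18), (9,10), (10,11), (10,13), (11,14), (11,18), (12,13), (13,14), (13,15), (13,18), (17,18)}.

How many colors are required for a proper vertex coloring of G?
Clique number ω(G) = 2 (lower bound: χ ≥ ω).
The graph is bipartite (no odd cycle), so 2 colors suffice: χ(G) = 2.
A valid 2-coloring: color 1: [8, 9, 11, 13, 16, 17]; color 2: [10, 12, 14, 15, 18].

χ(G) = 2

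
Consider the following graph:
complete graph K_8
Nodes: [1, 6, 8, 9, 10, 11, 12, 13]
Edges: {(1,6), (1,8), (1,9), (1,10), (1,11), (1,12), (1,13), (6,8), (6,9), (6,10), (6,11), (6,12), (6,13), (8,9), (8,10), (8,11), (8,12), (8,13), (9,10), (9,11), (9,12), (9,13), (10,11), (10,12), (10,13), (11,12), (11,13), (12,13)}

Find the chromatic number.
Clique number ω(G) = 8 (lower bound: χ ≥ ω).
The clique on [1, 6, 8, 9, 10, 11, 12, 13] has size 8, forcing χ ≥ 8, and the coloring below uses 8 colors, so χ(G) = 8.
A valid 8-coloring: color 1: [12]; color 2: [11]; color 3: [8]; color 4: [13]; color 5: [1]; color 6: [6]; color 7: [10]; color 8: [9].

χ(G) = 8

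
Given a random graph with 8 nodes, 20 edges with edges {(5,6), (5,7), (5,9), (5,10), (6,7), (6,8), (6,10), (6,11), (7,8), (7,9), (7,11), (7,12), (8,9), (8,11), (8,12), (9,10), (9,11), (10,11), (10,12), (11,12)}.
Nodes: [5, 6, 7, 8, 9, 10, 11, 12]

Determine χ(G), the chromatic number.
χ(G) = 4

Clique number ω(G) = 4 (lower bound: χ ≥ ω).
The clique on [7, 8, 9, 11] has size 4, forcing χ ≥ 4, and the coloring below uses 4 colors, so χ(G) = 4.
A valid 4-coloring: color 1: [5, 11]; color 2: [7, 10]; color 3: [8]; color 4: [6, 9, 12].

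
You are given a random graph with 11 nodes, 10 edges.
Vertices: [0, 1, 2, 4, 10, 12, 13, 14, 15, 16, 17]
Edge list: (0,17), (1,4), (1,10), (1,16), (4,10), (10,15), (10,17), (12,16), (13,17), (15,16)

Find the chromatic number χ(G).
Clique number ω(G) = 3 (lower bound: χ ≥ ω).
The clique on [1, 4, 10] has size 3, forcing χ ≥ 3, and the coloring below uses 3 colors, so χ(G) = 3.
A valid 3-coloring: color 1: [0, 2, 10, 13, 14, 16]; color 2: [1, 12, 15, 17]; color 3: [4].

χ(G) = 3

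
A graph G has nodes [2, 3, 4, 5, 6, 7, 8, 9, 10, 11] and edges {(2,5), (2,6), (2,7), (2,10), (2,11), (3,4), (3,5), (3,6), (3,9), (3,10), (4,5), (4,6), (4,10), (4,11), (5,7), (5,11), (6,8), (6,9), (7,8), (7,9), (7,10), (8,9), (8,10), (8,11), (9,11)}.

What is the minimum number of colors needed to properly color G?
χ(G) = 4

Clique number ω(G) = 3 (lower bound: χ ≥ ω).
Suppose a proper 3-coloring c exists. The clique [2, 5, 7] takes 3 distinct colors; by symmetry let c(2) = 1, c(5) = 2, c(7) = 3.
- Vertex 10: neighbors [2, 7] already have colors [1, 3] ⇒ c(10) = 2.
- Vertex 8: neighbors [10, 7] already have colors [2, 3] ⇒ c(8) = 1.
- Vertex 9: neighbors [8, 7] already have colors [1, 3] ⇒ c(9) = 2.
- Vertex 6: neighbors [2, 9] already have colors [1, 2] ⇒ c(6) = 3.
- Vertex 4: neighbors [5, 6] already have colors [2, 3] ⇒ c(4) = 1.
- Vertex 3: neighbors [4, 5, 6] already have colors [1, 2, 3] — all 3 colors blocked. Contradiction.
The forced assignments end in a contradiction, so G has no proper 3-coloring (χ ≥ 4).
The coloring below uses 4 colors, so χ(G) = 4.
A valid 4-coloring: color 1: [5, 9, 10]; color 2: [6, 7, 11]; color 3: [2, 4, 8]; color 4: [3].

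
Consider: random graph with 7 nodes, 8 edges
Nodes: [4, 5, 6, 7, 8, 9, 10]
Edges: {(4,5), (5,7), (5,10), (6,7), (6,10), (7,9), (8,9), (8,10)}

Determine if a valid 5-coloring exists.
A valid 5-coloring: color 1: [4, 7, 10]; color 2: [5, 6, 9]; color 3: [8].
(χ(G) = 3 ≤ 5.)

Yes, G is 5-colorable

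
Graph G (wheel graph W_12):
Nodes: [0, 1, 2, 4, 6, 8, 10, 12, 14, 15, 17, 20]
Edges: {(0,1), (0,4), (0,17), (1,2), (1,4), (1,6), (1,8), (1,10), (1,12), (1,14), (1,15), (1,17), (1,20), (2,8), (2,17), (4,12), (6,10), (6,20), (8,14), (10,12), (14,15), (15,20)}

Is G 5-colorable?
A valid 5-coloring: color 1: [1]; color 2: [0, 6, 8, 12, 15]; color 3: [4, 10, 14, 17, 20]; color 4: [2].
(χ(G) = 4 ≤ 5.)

Yes, G is 5-colorable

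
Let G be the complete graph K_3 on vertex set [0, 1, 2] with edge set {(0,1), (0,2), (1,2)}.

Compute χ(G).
χ(G) = 3

Clique number ω(G) = 3 (lower bound: χ ≥ ω).
The clique on [0, 1, 2] has size 3, forcing χ ≥ 3, and the coloring below uses 3 colors, so χ(G) = 3.
A valid 3-coloring: color 1: [0]; color 2: [2]; color 3: [1].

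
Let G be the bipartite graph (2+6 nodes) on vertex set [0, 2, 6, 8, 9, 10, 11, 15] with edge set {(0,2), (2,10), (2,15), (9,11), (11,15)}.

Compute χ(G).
Clique number ω(G) = 2 (lower bound: χ ≥ ω).
The graph is bipartite (no odd cycle), so 2 colors suffice: χ(G) = 2.
A valid 2-coloring: color 1: [2, 6, 8, 11]; color 2: [0, 9, 10, 15].

χ(G) = 2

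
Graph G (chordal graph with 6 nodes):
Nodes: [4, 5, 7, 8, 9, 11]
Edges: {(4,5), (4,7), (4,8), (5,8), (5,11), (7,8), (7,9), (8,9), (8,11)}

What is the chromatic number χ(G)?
Clique number ω(G) = 3 (lower bound: χ ≥ ω).
The clique on [7, 8, 9] has size 3, forcing χ ≥ 3, and the coloring below uses 3 colors, so χ(G) = 3.
A valid 3-coloring: color 1: [8]; color 2: [5, 7]; color 3: [4, 9, 11].

χ(G) = 3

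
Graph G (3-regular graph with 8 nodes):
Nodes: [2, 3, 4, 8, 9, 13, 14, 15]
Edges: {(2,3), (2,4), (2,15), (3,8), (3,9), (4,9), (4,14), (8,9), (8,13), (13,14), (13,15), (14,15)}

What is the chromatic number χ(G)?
χ(G) = 3

Clique number ω(G) = 3 (lower bound: χ ≥ ω).
The clique on [3, 8, 9] has size 3, forcing χ ≥ 3, and the coloring below uses 3 colors, so χ(G) = 3.
A valid 3-coloring: color 1: [3, 4, 13]; color 2: [2, 8, 14]; color 3: [9, 15].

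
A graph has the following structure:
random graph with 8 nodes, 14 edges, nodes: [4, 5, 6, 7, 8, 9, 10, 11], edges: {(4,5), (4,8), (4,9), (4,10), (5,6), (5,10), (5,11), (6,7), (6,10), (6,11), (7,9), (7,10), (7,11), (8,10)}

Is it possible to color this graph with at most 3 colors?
A valid 3-coloring: color 1: [9, 10, 11]; color 2: [5, 7, 8]; color 3: [4, 6].
(χ(G) = 3 ≤ 3.)

Yes, G is 3-colorable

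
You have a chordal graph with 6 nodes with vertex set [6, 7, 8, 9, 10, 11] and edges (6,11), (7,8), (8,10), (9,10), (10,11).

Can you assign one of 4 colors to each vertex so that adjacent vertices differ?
A valid 4-coloring: color 1: [6, 7, 10]; color 2: [8, 9, 11].
(χ(G) = 2 ≤ 4.)

Yes, G is 4-colorable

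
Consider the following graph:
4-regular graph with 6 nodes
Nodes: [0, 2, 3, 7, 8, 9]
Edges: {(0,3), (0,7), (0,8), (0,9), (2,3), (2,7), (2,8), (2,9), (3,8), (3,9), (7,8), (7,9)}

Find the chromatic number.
χ(G) = 3

Clique number ω(G) = 3 (lower bound: χ ≥ ω).
The clique on [0, 3, 8] has size 3, forcing χ ≥ 3, and the coloring below uses 3 colors, so χ(G) = 3.
A valid 3-coloring: color 1: [8, 9]; color 2: [0, 2]; color 3: [3, 7].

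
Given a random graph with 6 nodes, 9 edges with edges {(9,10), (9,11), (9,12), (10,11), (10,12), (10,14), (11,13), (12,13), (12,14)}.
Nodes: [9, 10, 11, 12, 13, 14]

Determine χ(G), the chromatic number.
χ(G) = 3

Clique number ω(G) = 3 (lower bound: χ ≥ ω).
The clique on [9, 10, 11] has size 3, forcing χ ≥ 3, and the coloring below uses 3 colors, so χ(G) = 3.
A valid 3-coloring: color 1: [10, 13]; color 2: [11, 12]; color 3: [9, 14].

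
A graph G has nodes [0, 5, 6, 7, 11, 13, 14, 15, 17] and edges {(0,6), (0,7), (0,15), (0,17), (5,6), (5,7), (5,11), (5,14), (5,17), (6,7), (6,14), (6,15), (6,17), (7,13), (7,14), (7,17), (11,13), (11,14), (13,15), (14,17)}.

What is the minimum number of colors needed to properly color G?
Clique number ω(G) = 5 (lower bound: χ ≥ ω).
The clique on [5, 6, 7, 14, 17] has size 5, forcing χ ≥ 5, and the coloring below uses 5 colors, so χ(G) = 5.
A valid 5-coloring: color 1: [6, 11]; color 2: [7, 15]; color 3: [0, 5, 13]; color 4: [14]; color 5: [17].

χ(G) = 5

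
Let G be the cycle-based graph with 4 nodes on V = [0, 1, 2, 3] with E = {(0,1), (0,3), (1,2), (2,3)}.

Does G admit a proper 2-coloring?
Yes, G is 2-colorable

A valid 2-coloring: color 1: [0, 2]; color 2: [1, 3].
(χ(G) = 2 ≤ 2.)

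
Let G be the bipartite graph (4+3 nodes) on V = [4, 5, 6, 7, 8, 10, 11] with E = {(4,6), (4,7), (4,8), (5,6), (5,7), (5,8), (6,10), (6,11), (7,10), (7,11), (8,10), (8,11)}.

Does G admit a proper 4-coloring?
Yes, G is 4-colorable

A valid 4-coloring: color 1: [6, 7, 8]; color 2: [4, 5, 10, 11].
(χ(G) = 2 ≤ 4.)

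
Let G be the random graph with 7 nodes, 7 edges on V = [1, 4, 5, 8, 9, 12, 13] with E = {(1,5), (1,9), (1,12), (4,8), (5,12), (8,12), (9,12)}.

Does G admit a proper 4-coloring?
Yes, G is 4-colorable

A valid 4-coloring: color 1: [4, 12, 13]; color 2: [1, 8]; color 3: [5, 9].
(χ(G) = 3 ≤ 4.)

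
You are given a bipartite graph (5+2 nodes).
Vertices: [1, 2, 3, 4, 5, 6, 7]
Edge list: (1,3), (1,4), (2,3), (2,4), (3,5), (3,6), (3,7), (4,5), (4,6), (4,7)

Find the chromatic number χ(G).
χ(G) = 2

Clique number ω(G) = 2 (lower bound: χ ≥ ω).
The graph is bipartite (no odd cycle), so 2 colors suffice: χ(G) = 2.
A valid 2-coloring: color 1: [3, 4]; color 2: [1, 2, 5, 6, 7].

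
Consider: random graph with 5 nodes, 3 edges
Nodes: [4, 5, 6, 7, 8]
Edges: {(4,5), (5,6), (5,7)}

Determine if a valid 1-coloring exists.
Edge (4,5) forces its endpoints to differ, so 1 color is not enough.

No, G is not 1-colorable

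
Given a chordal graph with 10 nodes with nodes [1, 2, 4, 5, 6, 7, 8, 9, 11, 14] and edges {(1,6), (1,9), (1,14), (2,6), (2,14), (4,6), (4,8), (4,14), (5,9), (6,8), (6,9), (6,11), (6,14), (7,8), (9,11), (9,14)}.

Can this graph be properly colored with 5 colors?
A valid 5-coloring: color 1: [5, 6, 7]; color 2: [8, 11, 14]; color 3: [2, 4, 9]; color 4: [1].
(χ(G) = 4 ≤ 5.)

Yes, G is 5-colorable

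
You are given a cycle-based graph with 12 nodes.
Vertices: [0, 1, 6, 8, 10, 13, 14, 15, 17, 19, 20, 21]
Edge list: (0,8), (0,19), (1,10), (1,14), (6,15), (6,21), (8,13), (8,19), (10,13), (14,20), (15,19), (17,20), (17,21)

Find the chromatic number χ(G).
χ(G) = 3

Clique number ω(G) = 3 (lower bound: χ ≥ ω).
The clique on [0, 8, 19] has size 3, forcing χ ≥ 3, and the coloring below uses 3 colors, so χ(G) = 3.
A valid 3-coloring: color 1: [1, 13, 19, 20, 21]; color 2: [8, 10, 14, 15, 17]; color 3: [0, 6].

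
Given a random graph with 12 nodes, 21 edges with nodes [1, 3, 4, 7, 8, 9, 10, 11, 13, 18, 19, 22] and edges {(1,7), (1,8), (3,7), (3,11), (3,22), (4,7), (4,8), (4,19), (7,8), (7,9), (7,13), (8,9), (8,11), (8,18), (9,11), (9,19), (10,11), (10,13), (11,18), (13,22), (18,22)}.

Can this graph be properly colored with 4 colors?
Yes, G is 4-colorable

A valid 4-coloring: color 1: [8, 10, 19, 22]; color 2: [7, 11]; color 3: [1, 3, 4, 9, 13, 18].
(χ(G) = 3 ≤ 4.)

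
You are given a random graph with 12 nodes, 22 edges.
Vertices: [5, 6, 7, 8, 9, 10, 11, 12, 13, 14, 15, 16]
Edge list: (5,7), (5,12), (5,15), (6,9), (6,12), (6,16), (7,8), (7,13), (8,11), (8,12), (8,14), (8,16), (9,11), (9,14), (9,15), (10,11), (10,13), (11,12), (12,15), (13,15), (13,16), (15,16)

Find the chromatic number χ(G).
Clique number ω(G) = 3 (lower bound: χ ≥ ω).
The clique on [5, 12, 15] has size 3, forcing χ ≥ 3, and the coloring below uses 3 colors, so χ(G) = 3.
A valid 3-coloring: color 1: [6, 8, 10, 15]; color 2: [7, 9, 12, 16]; color 3: [5, 11, 13, 14].

χ(G) = 3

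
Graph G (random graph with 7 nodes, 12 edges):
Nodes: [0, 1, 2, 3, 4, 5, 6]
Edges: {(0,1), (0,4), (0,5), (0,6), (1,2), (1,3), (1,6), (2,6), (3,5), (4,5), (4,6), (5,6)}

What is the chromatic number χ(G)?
Clique number ω(G) = 4 (lower bound: χ ≥ ω).
The clique on [0, 4, 5, 6] has size 4, forcing χ ≥ 4, and the coloring below uses 4 colors, so χ(G) = 4.
A valid 4-coloring: color 1: [3, 6]; color 2: [1, 5]; color 3: [0, 2]; color 4: [4].

χ(G) = 4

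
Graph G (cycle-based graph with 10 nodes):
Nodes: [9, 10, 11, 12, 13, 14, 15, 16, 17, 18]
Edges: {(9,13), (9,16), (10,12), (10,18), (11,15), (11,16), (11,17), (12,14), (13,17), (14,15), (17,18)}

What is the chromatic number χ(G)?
χ(G) = 3

Clique number ω(G) = 2 (lower bound: χ ≥ ω).
Odd cycle [16, 9, 13, 17, 11] needs 3 colors (χ ≥ 3).
The coloring below uses 3 colors, so χ(G) = 3.
A valid 3-coloring: color 1: [9, 11, 14, 18]; color 2: [10, 15, 16, 17]; color 3: [12, 13].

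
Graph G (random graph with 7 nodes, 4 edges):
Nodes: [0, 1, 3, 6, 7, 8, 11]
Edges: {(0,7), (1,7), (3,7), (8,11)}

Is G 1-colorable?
No, G is not 1-colorable

Edge (8,11) forces its endpoints to differ, so 1 color is not enough.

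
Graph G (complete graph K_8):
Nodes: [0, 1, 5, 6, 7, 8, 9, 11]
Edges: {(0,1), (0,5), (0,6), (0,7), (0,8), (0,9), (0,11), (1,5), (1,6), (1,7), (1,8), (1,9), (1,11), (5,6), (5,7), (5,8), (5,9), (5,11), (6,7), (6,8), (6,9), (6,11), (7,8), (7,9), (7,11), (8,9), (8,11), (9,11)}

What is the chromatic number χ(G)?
Clique number ω(G) = 8 (lower bound: χ ≥ ω).
The clique on [0, 1, 5, 6, 7, 8, 9, 11] has size 8, forcing χ ≥ 8, and the coloring below uses 8 colors, so χ(G) = 8.
A valid 8-coloring: color 1: [9]; color 2: [1]; color 3: [7]; color 4: [0]; color 5: [11]; color 6: [5]; color 7: [6]; color 8: [8].

χ(G) = 8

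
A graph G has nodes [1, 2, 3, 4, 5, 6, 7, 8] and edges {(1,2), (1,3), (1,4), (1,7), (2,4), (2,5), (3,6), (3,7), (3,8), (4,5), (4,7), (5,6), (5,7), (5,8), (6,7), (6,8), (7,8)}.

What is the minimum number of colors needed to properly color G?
Clique number ω(G) = 4 (lower bound: χ ≥ ω).
The clique on [3, 6, 7, 8] has size 4, forcing χ ≥ 4, and the coloring below uses 4 colors, so χ(G) = 4.
A valid 4-coloring: color 1: [2, 7]; color 2: [3, 5]; color 3: [1, 6]; color 4: [4, 8].

χ(G) = 4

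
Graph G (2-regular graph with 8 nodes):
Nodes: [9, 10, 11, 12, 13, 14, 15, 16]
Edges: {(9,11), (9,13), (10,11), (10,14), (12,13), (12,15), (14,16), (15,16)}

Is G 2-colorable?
Yes, G is 2-colorable

A valid 2-coloring: color 1: [11, 13, 14, 15]; color 2: [9, 10, 12, 16].
(χ(G) = 2 ≤ 2.)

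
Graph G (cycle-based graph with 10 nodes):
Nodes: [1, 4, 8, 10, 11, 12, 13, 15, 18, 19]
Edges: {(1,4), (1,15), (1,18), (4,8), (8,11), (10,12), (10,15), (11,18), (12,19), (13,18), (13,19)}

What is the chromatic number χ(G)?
Clique number ω(G) = 2 (lower bound: χ ≥ ω).
Odd cycle [4, 8, 11, 18, 1] needs 3 colors (χ ≥ 3).
The coloring below uses 3 colors, so χ(G) = 3.
A valid 3-coloring: color 1: [1, 8, 12, 13]; color 2: [4, 10, 18, 19]; color 3: [11, 15].

χ(G) = 3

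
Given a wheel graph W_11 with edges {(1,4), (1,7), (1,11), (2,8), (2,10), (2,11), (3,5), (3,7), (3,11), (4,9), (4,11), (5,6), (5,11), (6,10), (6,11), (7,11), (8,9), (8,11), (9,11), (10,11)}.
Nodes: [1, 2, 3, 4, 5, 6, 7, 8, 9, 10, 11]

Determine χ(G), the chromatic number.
χ(G) = 3

Clique number ω(G) = 3 (lower bound: χ ≥ ω).
The clique on [1, 4, 11] has size 3, forcing χ ≥ 3, and the coloring below uses 3 colors, so χ(G) = 3.
A valid 3-coloring: color 1: [11]; color 2: [4, 5, 7, 8, 10]; color 3: [1, 2, 3, 6, 9].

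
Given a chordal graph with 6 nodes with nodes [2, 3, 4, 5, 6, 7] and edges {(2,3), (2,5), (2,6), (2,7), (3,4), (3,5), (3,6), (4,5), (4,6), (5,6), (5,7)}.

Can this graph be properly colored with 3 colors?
No, G is not 3-colorable

The clique on vertices [2, 3, 5, 6] has size 4 > 3, so it alone needs 4 colors.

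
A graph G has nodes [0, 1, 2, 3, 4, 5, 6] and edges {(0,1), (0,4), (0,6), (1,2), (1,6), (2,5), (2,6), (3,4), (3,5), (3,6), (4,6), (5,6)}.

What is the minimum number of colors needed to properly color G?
Clique number ω(G) = 3 (lower bound: χ ≥ ω).
The clique on [0, 1, 6] has size 3, forcing χ ≥ 3, and the coloring below uses 3 colors, so χ(G) = 3.
A valid 3-coloring: color 1: [6]; color 2: [1, 4, 5]; color 3: [0, 2, 3].

χ(G) = 3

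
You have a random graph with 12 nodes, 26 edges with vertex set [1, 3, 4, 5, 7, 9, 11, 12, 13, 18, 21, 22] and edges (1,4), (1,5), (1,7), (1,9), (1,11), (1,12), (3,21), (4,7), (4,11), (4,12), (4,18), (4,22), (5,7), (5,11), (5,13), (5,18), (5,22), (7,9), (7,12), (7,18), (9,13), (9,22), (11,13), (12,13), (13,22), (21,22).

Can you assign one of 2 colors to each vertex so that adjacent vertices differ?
No, G is not 2-colorable

The clique on vertices [1, 4, 7, 12] has size 4 > 2, so it alone needs 4 colors.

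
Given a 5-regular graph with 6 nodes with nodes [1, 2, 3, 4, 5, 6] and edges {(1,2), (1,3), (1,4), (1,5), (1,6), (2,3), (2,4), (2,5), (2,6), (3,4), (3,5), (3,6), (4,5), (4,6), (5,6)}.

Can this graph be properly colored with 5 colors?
The clique on vertices [1, 2, 3, 4, 5, 6] has size 6 > 5, so it alone needs 6 colors.

No, G is not 5-colorable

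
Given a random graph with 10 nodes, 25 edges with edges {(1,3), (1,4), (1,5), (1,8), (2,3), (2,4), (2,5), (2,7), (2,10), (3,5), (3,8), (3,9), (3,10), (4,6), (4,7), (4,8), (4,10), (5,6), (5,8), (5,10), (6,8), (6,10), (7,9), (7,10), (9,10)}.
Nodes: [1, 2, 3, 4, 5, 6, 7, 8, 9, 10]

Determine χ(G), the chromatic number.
Clique number ω(G) = 4 (lower bound: χ ≥ ω).
The clique on [1, 3, 5, 8] has size 4, forcing χ ≥ 4, and the coloring below uses 4 colors, so χ(G) = 4.
A valid 4-coloring: color 1: [8, 10]; color 2: [3, 4]; color 3: [5, 7]; color 4: [1, 2, 6, 9].

χ(G) = 4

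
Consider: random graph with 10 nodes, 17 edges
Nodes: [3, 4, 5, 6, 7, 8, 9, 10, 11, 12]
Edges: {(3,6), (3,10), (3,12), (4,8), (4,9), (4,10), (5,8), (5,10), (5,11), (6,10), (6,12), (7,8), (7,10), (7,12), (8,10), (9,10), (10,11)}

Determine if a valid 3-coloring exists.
Yes, G is 3-colorable

A valid 3-coloring: color 1: [10, 12]; color 2: [3, 8, 9, 11]; color 3: [4, 5, 6, 7].
(χ(G) = 3 ≤ 3.)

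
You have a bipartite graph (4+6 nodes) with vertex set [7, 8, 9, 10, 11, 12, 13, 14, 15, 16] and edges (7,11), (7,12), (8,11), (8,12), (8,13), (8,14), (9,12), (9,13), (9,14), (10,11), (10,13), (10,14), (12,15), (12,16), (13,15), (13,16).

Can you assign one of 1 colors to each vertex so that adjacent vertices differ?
Edge (10,11) forces its endpoints to differ, so 1 color is not enough.

No, G is not 1-colorable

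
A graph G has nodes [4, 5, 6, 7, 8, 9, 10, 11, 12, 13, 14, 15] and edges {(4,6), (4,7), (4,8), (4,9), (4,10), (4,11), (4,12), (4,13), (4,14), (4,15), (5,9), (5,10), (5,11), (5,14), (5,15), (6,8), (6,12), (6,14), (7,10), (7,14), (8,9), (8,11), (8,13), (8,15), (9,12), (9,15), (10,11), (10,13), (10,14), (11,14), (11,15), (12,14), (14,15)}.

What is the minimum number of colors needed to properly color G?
Clique number ω(G) = 4 (lower bound: χ ≥ ω).
The clique on [4, 8, 9, 15] has size 4, forcing χ ≥ 4, and the coloring below uses 4 colors, so χ(G) = 4.
A valid 4-coloring: color 1: [4, 5]; color 2: [8, 14]; color 3: [6, 7, 9, 11, 13]; color 4: [10, 12, 15].

χ(G) = 4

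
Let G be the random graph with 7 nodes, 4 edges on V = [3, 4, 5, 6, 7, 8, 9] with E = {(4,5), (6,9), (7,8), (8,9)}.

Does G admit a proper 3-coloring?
Yes, G is 3-colorable

A valid 3-coloring: color 1: [3, 5, 7, 9]; color 2: [4, 6, 8].
(χ(G) = 2 ≤ 3.)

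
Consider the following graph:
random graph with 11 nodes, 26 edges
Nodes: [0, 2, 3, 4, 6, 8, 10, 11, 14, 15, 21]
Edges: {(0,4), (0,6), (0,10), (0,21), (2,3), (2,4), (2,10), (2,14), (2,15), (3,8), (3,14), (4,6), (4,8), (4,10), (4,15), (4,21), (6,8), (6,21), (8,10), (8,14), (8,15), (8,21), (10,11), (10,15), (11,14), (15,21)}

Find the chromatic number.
χ(G) = 4

Clique number ω(G) = 4 (lower bound: χ ≥ ω).
The clique on [0, 4, 6, 21] has size 4, forcing χ ≥ 4, and the coloring below uses 4 colors, so χ(G) = 4.
A valid 4-coloring: color 1: [0, 2, 8, 11]; color 2: [4, 14]; color 3: [3, 10, 21]; color 4: [6, 15].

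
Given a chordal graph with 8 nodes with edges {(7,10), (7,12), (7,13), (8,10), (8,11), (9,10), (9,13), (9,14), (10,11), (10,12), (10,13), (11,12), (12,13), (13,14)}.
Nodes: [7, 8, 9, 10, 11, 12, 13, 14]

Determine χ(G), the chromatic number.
χ(G) = 4

Clique number ω(G) = 4 (lower bound: χ ≥ ω).
The clique on [7, 10, 12, 13] has size 4, forcing χ ≥ 4, and the coloring below uses 4 colors, so χ(G) = 4.
A valid 4-coloring: color 1: [10, 14]; color 2: [11, 13]; color 3: [8, 9, 12]; color 4: [7].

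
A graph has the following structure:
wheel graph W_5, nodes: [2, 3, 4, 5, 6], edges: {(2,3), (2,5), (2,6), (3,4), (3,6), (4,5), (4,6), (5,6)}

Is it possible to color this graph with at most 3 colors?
A valid 3-coloring: color 1: [6]; color 2: [3, 5]; color 3: [2, 4].
(χ(G) = 3 ≤ 3.)

Yes, G is 3-colorable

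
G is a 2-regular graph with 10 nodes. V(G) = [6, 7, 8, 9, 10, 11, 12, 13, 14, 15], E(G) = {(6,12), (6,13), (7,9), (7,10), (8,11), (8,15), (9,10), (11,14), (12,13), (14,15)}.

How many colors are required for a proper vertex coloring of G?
χ(G) = 3

Clique number ω(G) = 3 (lower bound: χ ≥ ω).
The clique on [6, 12, 13] has size 3, forcing χ ≥ 3, and the coloring below uses 3 colors, so χ(G) = 3.
A valid 3-coloring: color 1: [9, 11, 12, 15]; color 2: [7, 8, 13, 14]; color 3: [6, 10].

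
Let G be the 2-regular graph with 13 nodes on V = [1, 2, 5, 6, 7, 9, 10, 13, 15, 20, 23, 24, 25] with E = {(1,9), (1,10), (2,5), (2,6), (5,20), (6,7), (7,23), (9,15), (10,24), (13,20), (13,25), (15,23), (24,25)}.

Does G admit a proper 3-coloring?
A valid 3-coloring: color 1: [6, 9, 10, 20, 23, 25]; color 2: [1, 2, 7, 13, 15, 24]; color 3: [5].
(χ(G) = 3 ≤ 3.)

Yes, G is 3-colorable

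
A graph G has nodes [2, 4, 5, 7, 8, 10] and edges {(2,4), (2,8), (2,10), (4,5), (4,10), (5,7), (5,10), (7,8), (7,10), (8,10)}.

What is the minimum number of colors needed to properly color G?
Clique number ω(G) = 3 (lower bound: χ ≥ ω).
Odd cycle [5, 7, 8, 2, 4] needs 3 colors (χ ≥ 3).
Vertex 10 is adjacent to every vertex of [2, 4, 5, 7, 8], which already need 3 colors among themselves, so 10 needs a new color (χ ≥ 4).
The coloring below uses 4 colors, so χ(G) = 4.
A valid 4-coloring: color 1: [10]; color 2: [2, 5]; color 3: [4, 7]; color 4: [8].

χ(G) = 4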